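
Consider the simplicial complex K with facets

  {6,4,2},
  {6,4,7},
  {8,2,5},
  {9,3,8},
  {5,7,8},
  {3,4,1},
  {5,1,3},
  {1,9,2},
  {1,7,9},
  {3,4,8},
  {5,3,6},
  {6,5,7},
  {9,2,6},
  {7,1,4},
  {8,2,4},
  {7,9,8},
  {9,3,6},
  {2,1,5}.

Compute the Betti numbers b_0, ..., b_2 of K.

Take the total order 1 < 2 < 3 < 4 < 5 < 6 < 7 < 8 < 9 on the vertex set. Then K (dimension 2) consists of the simplices:

  0-simplices (9): [1], [2], [3], [4], [5], [6], [7], [8], [9]
  1-simplices (27): (27 of them)
  2-simplices (18): [1,2,5], [1,2,9], [1,3,4], [1,3,5], [1,4,7], [1,7,9], [2,4,6], [2,4,8], [2,5,8], [2,6,9], [3,4,8], [3,5,6], [3,6,9], [3,8,9], [4,6,7], [5,6,7], [5,7,8], [7,8,9]

giving chain groups C_0 ≅ Z^9, C_1 ≅ Z^27, C_2 ≅ Z^18.

The boundary map ∂_1: C_1 → C_0 sends each edge [p,q] (with p < q) to q − p. For instance
  ∂[6,9] = [9] − [6].
The resulting 9×27 matrix has rank 8, and its Smith normal form has invariant factors (1,1,1,1,1,1,1,1).

∂_2: C_2 → C_1 acts by ∂[p,q,r] = [q,r] − [p,r] + [p,q]. For instance
  ∂[2,6,9] = [6,9] − [2,9] + [2,6],
  ∂[3,8,9] = [8,9] − [3,9] + [3,8].
The resulting 27×18 matrix has rank 17, and its Smith normal form has invariant factors (1,1,1,1,1,1,1,1,1,1,1,1,1,1,1,1,1).

From H_k ≅ ker(∂_k) / im(∂_{k+1}) we obtain:

  H_0: rank C_0 − rank ∂_1 = 9 − 8 = 1, and the invariant factors of ∂_1 are all 1, so H_0 = Z.
  H_1: rank ker ∂_1 − rank ∂_2 = (27 − 8) − 17 = 2, and the invariant factors of ∂_2 are all 1, so H_1 = Z^2.
  H_2: rank ker ∂_2 − rank ∂_3 = (18 − 17) − 0 = 1, and there is no ∂_3, so H_2 = Z.

As a check, the Euler characteristic is 9 − 27 + 18 = 0, which agrees with 1 − 2 + 1 = 0.
(K is a triangulation of the torus T^2.)

Hence the Betti numbers are b_0 = 1, b_1 = 2, b_2 = 1.

b_0 = 1, b_1 = 2, b_2 = 1.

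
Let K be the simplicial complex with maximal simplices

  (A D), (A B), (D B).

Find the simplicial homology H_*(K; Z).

We work with the vertex ordering A < B < D. The simplices of K, each written with vertices in increasing order, are:

  0-simplices (3): A, B, D
  1-simplices (3): AB, AD, BD

giving chain groups C_0 ≅ Z^3, C_1 ≅ Z^3.

∂_1: C_1 → C_0 maps an edge to its endpoints' difference, ∂[p,q] = q − p.
This gives a 3×3 integer matrix of rank 2; reducing to Smith normal form yields diagonal entries (1,1).

Computing H_k = (kernel of ∂_k) / (image of ∂_{k+1}):

  H_0: rank C_0 − rank ∂_1 = 3 − 2 = 1, and the invariant factors of ∂_1 are all 1, so H_0 ≅ Z.
  H_1: rank ker ∂_1 − rank ∂_2 = (3 − 2) − 0 = 1, and there is no ∂_2, so H_1 ≅ Z.

H_0 ≅ Z,  H_1 ≅ Z.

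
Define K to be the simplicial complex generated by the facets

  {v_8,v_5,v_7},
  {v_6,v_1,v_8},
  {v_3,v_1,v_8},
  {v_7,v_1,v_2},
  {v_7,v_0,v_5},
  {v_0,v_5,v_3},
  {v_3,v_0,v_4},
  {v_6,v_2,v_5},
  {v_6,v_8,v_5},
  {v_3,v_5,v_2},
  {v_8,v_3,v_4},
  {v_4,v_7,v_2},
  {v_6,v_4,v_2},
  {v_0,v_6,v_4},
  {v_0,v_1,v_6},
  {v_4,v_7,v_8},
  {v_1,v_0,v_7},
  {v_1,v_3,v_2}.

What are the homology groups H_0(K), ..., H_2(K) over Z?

H_0 ≅ Z,  H_1 ≅ Z^2,  H_2 ≅ Z.

We work with the vertex ordering v_0 < v_1 < v_2 < v_3 < v_4 < v_5 < v_6 < v_7 < v_8. The simplices of K, each written with vertices in increasing order, are:

  0-simplices (9): [v_0], [v_1], [v_2], [v_3], [v_4], [v_5], [v_6], [v_7], [v_8]
  1-simplices (27): (27 of them)
  2-simplices (18): (18 of them)

giving chain groups C_0 ≅ Z^9, C_1 ≅ Z^27, C_2 ≅ Z^18.

∂_1: C_1 → C_0 is given by ∂[p,q] = [q] − [p]. For instance
  ∂[v_2,v_4] = [v_4] − [v_2].
As a 9×27 matrix over Z this has rank 8, with invariant factors (1,1,1,1,1,1,1,1).

The boundary map ∂_2: C_2 → C_1 acts by ∂[p,q,r] = [q,r] − [p,r] + [p,q]. For instance
  ∂[v_0,v_3,v_5] = [v_3,v_5] − [v_0,v_5] + [v_0,v_3],
  ∂[v_4,v_7,v_8] = [v_7,v_8] − [v_4,v_8] + [v_4,v_7].
The resulting 27×18 matrix has rank 17, and its Smith normal form has invariant factors (1,1,1,1,1,1,1,1,1,1,1,1,1,1,1,1,1).

Now H_k = ker ∂_k / im ∂_{k+1}, so:

  H_0: rank C_0 − rank ∂_1 = 9 − 8 = 1, and the invariant factors of ∂_1 are all 1, so H_0 = Z.
  H_1: rank ker ∂_1 − rank ∂_2 = (27 − 8) − 17 = 2, and the invariant factors of ∂_2 are all 1, so H_1 = Z^2.
  H_2: rank ker ∂_2 − rank ∂_3 = (18 − 17) − 0 = 1, and there is no ∂_3, so H_2 = Z.

As a check, the Euler characteristic is 9 − 27 + 18 = 0, which agrees with 1 − 2 + 1 = 0.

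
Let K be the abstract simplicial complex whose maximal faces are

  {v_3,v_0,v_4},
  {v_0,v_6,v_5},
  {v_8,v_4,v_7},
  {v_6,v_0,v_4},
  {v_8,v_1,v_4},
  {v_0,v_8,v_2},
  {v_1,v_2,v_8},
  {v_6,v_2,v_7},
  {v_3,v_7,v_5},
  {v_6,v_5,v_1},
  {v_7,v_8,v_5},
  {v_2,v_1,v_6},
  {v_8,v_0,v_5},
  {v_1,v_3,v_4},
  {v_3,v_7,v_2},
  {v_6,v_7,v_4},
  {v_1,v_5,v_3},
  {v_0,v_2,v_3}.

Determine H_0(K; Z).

H_0 ≅ Z.

We work with the vertex ordering v_0 < v_1 < v_2 < v_3 < v_4 < v_5 < v_6 < v_7 < v_8. The simplices of K, each written with vertices in increasing order, are:

  0-simplices (9): [v_0], [v_1], [v_2], [v_3], [v_4], [v_5], [v_6], [v_7], [v_8]
  1-simplices (27): (27 of them)
  2-simplices (18): (18 of them)

Hence C_0 ≅ Z^9, C_1 ≅ Z^27, C_2 ≅ Z^18.

∂_1: C_1 → C_0 sends each edge [p,q] (with p < q) to q − p. For instance
  ∂[v_2,v_3] = [v_3] − [v_2].
The 9×27 boundary matrix has rank 8 and Smith normal form diag(1,1,1,1,1,1,1,1).

∂_2: C_2 → C_1 maps a triangle to the signed sum of its edges. For instance
  ∂[v_2,v_6,v_7] = [v_6,v_7] − [v_2,v_7] + [v_2,v_6],
  ∂[v_1,v_2,v_8] = [v_2,v_8] − [v_1,v_8] + [v_1,v_2].
As a 27×18 matrix over Z this has rank 17, with invariant factors (1,1,1,1,1,1,1,1,1,1,1,1,1,1,1,1,1).

From H_k ≅ ker(∂_k) / im(∂_{k+1}) we obtain:

  H_0: rank C_0 − rank ∂_1 = 9 − 8 = 1, and the invariant factors of ∂_1 are all 1, so H_0 = Z.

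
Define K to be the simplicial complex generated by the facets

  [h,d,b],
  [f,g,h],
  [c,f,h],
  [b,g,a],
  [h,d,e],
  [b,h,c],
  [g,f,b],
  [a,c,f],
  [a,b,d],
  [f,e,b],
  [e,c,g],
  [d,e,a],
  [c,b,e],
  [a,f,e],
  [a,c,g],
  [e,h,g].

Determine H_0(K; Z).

H_0 ≅ Z.

Fix the vertex order a < b < c < d < e < f < g < h and write every simplex with vertices in increasing order. Then dim K = 2 and the simplices of K are:

  0-simplices (8): a, b, c, d, e, f, g, h
  1-simplices (24): ab, ac, ad, ae, af, ag, bc, bd, be, bf, bg, bh, ce, cf, cg, ch, de, dh, ef, eg, eh, fg, fh, gh
  2-simplices (16): abd, abg, acf, acg, ade, aef, bce, bch, bdh, bef, bfg, ceg, cfh, deh, egh, fgh

so the chain groups are C_0 ≅ Z^8, C_1 ≅ Z^24, C_2 ≅ Z^16.

The boundary map ∂_1: C_1 → C_0 is given by ∂[p,q] = [q] − [p].
As a 8×24 matrix over Z this has rank 7, with invariant factors (1,1,1,1,1,1,1).

∂_2: C_2 → C_1 sends each 2-simplex [p,q,r] to [q,r] − [p,r] + [p,q]. For instance
  ∂ceg = eg − cg + ce,
  ∂cfh = fh − ch + cf.
The 24×16 boundary matrix has rank 15 and Smith normal form diag(1,1,1,1,1,1,1,1,1,1,1,1,1,1,1).

Computing H_k = (kernel of ∂_k) / (image of ∂_{k+1}):

  H_0: rank C_0 − rank ∂_1 = 8 − 7 = 1, and the invariant factors of ∂_1 are all 1, so H_0 ≅ Z.

(K is a triangulation of the torus T^2.)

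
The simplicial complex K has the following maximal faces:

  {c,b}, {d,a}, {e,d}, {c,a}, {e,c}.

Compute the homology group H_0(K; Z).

We work with the vertex ordering a < b < c < d < e. The simplices of K, each written with vertices in increasing order, are:

  0-simplices (5): a, b, c, d, e
  1-simplices (5): ac, ad, bc, ce, de

so the chain groups are C_0 ≅ Z^5, C_1 ≅ Z^5.

The boundary map ∂_1: C_1 → C_0 is given by ∂[p,q] = [q] − [p].
The resulting 5×5 matrix has rank 4, and its Smith normal form has invariant factors (1,1,1,1).

Reading off H_k = ker ∂_k / im ∂_{k+1}:

  H_0: rank C_0 − rank ∂_1 = 5 − 4 = 1, and the invariant factors of ∂_1 are all 1, so H_0 = Z.

H_0 ≅ Z.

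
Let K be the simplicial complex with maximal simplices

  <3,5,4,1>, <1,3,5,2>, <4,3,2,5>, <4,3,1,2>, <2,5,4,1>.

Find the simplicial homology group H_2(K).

Fix the vertex order 1 < 2 < 3 < 4 < 5 and write every simplex with vertices in increasing order. Then dim K = 3 and the simplices of K are:

  0-simplices (5): [1], [2], [3], [4], [5]
  1-simplices (10): [1,2], [1,3], [1,4], [1,5], [2,3], [2,4], [2,5], [3,4], [3,5], [4,5]
  2-simplices (10): [1,2,3], [1,2,4], [1,2,5], [1,3,4], [1,3,5], [1,4,5], [2,3,4], [2,3,5], [2,4,5], [3,4,5]
  3-simplices (5): [1,2,3,4], [1,2,3,5], [1,2,4,5], [1,3,4,5], [2,3,4,5]

giving chain groups C_0 ≅ Z^5, C_1 ≅ Z^10, C_2 ≅ Z^10, C_3 ≅ Z^5.

Boundary ∂_1: C_1 → C_0 sends each edge [p,q] (with p < q) to q − p.
The 5×10 boundary matrix has rank 4 and Smith normal form diag(1,1,1,1).

The boundary map ∂_2: C_2 → C_1 maps a triangle to the signed sum of its edges. For instance
  ∂[1,2,5] = [2,5] − [1,5] + [1,2],
  ∂[1,2,4] = [2,4] − [1,4] + [1,2].
The 10×10 boundary matrix has rank 6 and Smith normal form diag(1,1,1,1,1,1).

∂_3: C_3 → C_2 sends each 3-simplex σ to the alternating sum Σ_i (−1)^i (σ with its i-th vertex removed). For instance
  ∂[1,2,3,5] = [2,3,5] − [1,3,5] + [1,2,5] − [1,2,3],
  ∂[1,3,4,5] = [3,4,5] − [1,4,5] + [1,3,5] − [1,3,4].
The resulting 10×5 matrix has rank 4, and its Smith normal form has invariant factors (1,1,1,1).

From H_k ≅ ker(∂_k) / im(∂_{k+1}) we obtain:

  H_2: rank ker ∂_2 − rank ∂_3 = (10 − 6) − 4 = 0, and the invariant factors of ∂_3 are all 1, so H_2 ≅ 0.

H_2 = 0.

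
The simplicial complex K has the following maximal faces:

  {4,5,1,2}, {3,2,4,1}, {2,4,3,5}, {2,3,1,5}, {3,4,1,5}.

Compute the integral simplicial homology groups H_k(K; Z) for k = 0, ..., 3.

H_0 ≅ Z,  H_1 = 0,  H_2 = 0,  H_3 ≅ Z.

Take the total order 1 < 2 < 3 < 4 < 5 on the vertex set. Then K (dimension 3) consists of the simplices:

  0-simplices (5): [1], [2], [3], [4], [5]
  1-simplices (10): [1,2], [1,3], [1,4], [1,5], [2,3], [2,4], [2,5], [3,4], [3,5], [4,5]
  2-simplices (10): [1,2,3], [1,2,4], [1,2,5], [1,3,4], [1,3,5], [1,4,5], [2,3,4], [2,3,5], [2,4,5], [3,4,5]
  3-simplices (5): [1,2,3,4], [1,2,3,5], [1,2,4,5], [1,3,4,5], [2,3,4,5]

so the chain groups are C_0 ≅ Z^5, C_1 ≅ Z^10, C_2 ≅ Z^10, C_3 ≅ Z^5.

The boundary map ∂_1: C_1 → C_0 maps an edge to its endpoints' difference, ∂[p,q] = q − p. For instance
  ∂[1,4] = [4] − [1].
The 5×10 boundary matrix has rank 4 and Smith normal form diag(1,1,1,1).

The boundary map ∂_2: C_2 → C_1 maps a triangle to the signed sum of its edges. For instance
  ∂[1,2,4] = [2,4] − [1,4] + [1,2],
  ∂[1,3,5] = [3,5] − [1,5] + [1,3].
This gives a 10×10 integer matrix of rank 6; reducing to Smith normal form yields diagonal entries (1,1,1,1,1,1).

Boundary ∂_3: C_3 → C_2 sends each 3-simplex σ to the alternating sum Σ_i (−1)^i (σ with its i-th vertex removed). For instance
  ∂[1,3,4,5] = [3,4,5] − [1,4,5] + [1,3,5] − [1,3,4],
  ∂[1,2,3,4] = [2,3,4] − [1,3,4] + [1,2,4] − [1,2,3].
The resulting 10×5 matrix has rank 4, and its Smith normal form has invariant factors (1,1,1,1).

From H_k ≅ ker(∂_k) / im(∂_{k+1}) we obtain:

  H_0: rank C_0 − rank ∂_1 = 5 − 4 = 1, and the invariant factors of ∂_1 are all 1, so H_0 ≅ Z.
  H_1: rank ker ∂_1 − rank ∂_2 = (10 − 4) − 6 = 0, and the invariant factors of ∂_2 are all 1, so H_1 ≅ 0.
  H_2: rank ker ∂_2 − rank ∂_3 = (10 − 6) − 4 = 0, and the invariant factors of ∂_3 are all 1, so H_2 ≅ 0.
  H_3: rank ker ∂_3 − rank ∂_4 = (5 − 4) − 0 = 1, and there is no ∂_4, so H_3 ≅ Z.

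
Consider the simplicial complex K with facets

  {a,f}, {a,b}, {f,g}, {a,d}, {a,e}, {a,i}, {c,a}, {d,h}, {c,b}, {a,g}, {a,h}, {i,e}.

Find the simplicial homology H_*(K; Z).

H_0 = Z,  H_1 = Z^4.

Fix the vertex order a < b < c < d < e < f < g < h < i and write every simplex with vertices in increasing order. Then dim K = 1 and the simplices of K are:

  0-simplices (9): a, b, c, d, e, f, g, h, i
  1-simplices (12): ab, ac, ad, ae, af, ag, ah, ai, bc, dh, ei, fg

so the chain groups are C_0 ≅ Z^9, C_1 ≅ Z^12.

∂_1: C_1 → C_0 maps an edge to its endpoints' difference, ∂[p,q] = q − p.
The 9×12 boundary matrix has rank 8 and Smith normal form diag(1,1,1,1,1,1,1,1).

Computing H_k = (kernel of ∂_k) / (image of ∂_{k+1}):

  H_0: rank C_0 − rank ∂_1 = 9 − 8 = 1, and the invariant factors of ∂_1 are all 1, so H_0 = Z.
  H_1: rank ker ∂_1 − rank ∂_2 = (12 − 8) − 0 = 4, and there is no ∂_2, so H_1 = Z^4.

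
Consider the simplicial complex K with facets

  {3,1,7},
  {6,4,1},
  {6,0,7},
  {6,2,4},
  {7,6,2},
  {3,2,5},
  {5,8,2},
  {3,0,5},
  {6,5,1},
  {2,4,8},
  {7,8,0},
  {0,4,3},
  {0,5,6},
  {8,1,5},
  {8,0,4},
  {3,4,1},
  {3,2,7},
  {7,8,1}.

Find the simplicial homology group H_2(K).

H_2 = Z.

Fix the vertex order 0 < 1 < 2 < 3 < 4 < 5 < 6 < 7 < 8 and write every simplex with vertices in increasing order. Then dim K = 2 and the simplices of K are:

  0-simplices (9): [0], [1], [2], [3], [4], [5], [6], [7], [8]
  1-simplices (27): (27 of them)
  2-simplices (18): [0,3,4], [0,3,5], [0,4,8], [0,5,6], [0,6,7], [0,7,8], [1,3,4], [1,3,7], [1,4,6], [1,5,6], [1,5,8], [1,7,8], [2,3,5], [2,3,7], [2,4,6], [2,4,8], [2,5,8], [2,6,7]

Hence C_0 ≅ Z^9, C_1 ≅ Z^27, C_2 ≅ Z^18.

∂_1: C_1 → C_0 sends each edge [p,q] (with p < q) to q − p. For instance
  ∂[5,8] = [8] − [5].
This gives a 9×27 integer matrix of rank 8; reducing to Smith normal form yields diagonal entries (1,1,1,1,1,1,1,1).

Boundary ∂_2: C_2 → C_1 acts by ∂[p,q,r] = [q,r] − [p,r] + [p,q]. For instance
  ∂[1,7,8] = [7,8] − [1,8] + [1,7],
  ∂[2,5,8] = [5,8] − [2,8] + [2,5].
The 27×18 boundary matrix has rank 17 and Smith normal form diag(1,1,1,1,1,1,1,1,1,1,1,1,1,1,1,1,1).

Now H_k = ker ∂_k / im ∂_{k+1}, so:

  H_2: rank ker ∂_2 − rank ∂_3 = (18 − 17) − 0 = 1, and there is no ∂_3, so H_2 = Z.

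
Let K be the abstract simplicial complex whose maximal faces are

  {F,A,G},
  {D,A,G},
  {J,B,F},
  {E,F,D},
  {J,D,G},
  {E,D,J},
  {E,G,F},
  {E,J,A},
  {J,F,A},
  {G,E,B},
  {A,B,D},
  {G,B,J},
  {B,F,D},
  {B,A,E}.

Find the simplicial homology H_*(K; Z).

H_0 = Z,  H_1 = Z^2,  H_2 = Z.

Take the total order A < B < D < E < F < G < J on the vertex set. Then K (dimension 2) consists of the simplices:

  0-simplices (7): A, B, D, E, F, G, J
  1-simplices (21): AB, AD, AE, AF, AG, AJ, BD, BE, BF, BG, BJ, DE, DF, DG, DJ, EF, EG, EJ, FG, FJ, GJ
  2-simplices (14): ABD, ABE, ADG, AEJ, AFG, AFJ, BDF, BEG, BFJ, BGJ, DEF, DEJ, DGJ, EFG

Hence C_0 ≅ Z^7, C_1 ≅ Z^21, C_2 ≅ Z^14.

Boundary ∂_1: C_1 → C_0 maps an edge to its endpoints' difference, ∂[p,q] = q − p. For instance
  ∂AB = B − A.
The 7×21 boundary matrix has rank 6 and Smith normal form diag(1,1,1,1,1,1).

∂_2: C_2 → C_1 acts by ∂[p,q,r] = [q,r] − [p,r] + [p,q]. For instance
  ∂AFG = FG − AG + AF,
  ∂EFG = FG − EG + EF.
As a 21×14 matrix over Z this has rank 13, with invariant factors (1,1,1,1,1,1,1,1,1,1,1,1,1).

From H_k ≅ ker(∂_k) / im(∂_{k+1}) we obtain:

  H_0: rank C_0 − rank ∂_1 = 7 − 6 = 1, and the invariant factors of ∂_1 are all 1, so H_0 = Z.
  H_1: rank ker ∂_1 − rank ∂_2 = (21 − 6) − 13 = 2, and the invariant factors of ∂_2 are all 1, so H_1 = Z^2.
  H_2: rank ker ∂_2 − rank ∂_3 = (14 − 13) − 0 = 1, and there is no ∂_3, so H_2 = Z.

(K is a triangulation of the torus T^2.)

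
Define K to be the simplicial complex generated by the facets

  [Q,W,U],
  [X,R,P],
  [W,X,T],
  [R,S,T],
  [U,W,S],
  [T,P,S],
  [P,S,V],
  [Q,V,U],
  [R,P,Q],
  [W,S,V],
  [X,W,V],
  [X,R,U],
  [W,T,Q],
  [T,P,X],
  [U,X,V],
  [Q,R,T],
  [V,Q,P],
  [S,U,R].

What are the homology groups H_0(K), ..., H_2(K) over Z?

H_0 ≅ Z,  H_1 ≅ Z ⊕ Z/2,  H_2 = 0.

Order the vertices as P < Q < R < S < T < U < V < W < X. Listing each simplex with vertices in this order, K has dimension 2 with simplices:

  0-simplices (9): P, Q, R, S, T, U, V, W, X
  1-simplices (27): PQ, PR, PS, PT, PV, PX, QR, QT, QU, QV, QW, RS, RT, RU, RX, ST, SU, SV, SW, TW, TX, UV, UW, UX, VW, VX, WX
  2-simplices (18): PQR, PQV, PRX, PST, PSV, PTX, QRT, QTW, QUV, QUW, RST, RSU, RUX, SUW, SVW, TWX, UVX, VWX

so the chain groups are C_0 ≅ Z^9, C_1 ≅ Z^27, C_2 ≅ Z^18.

The boundary map ∂_1: C_1 → C_0 maps an edge to its endpoints' difference, ∂[p,q] = q − p.
The resulting 9×27 matrix has rank 8, and its Smith normal form has invariant factors (1,1,1,1,1,1,1,1).

∂_2: C_2 → C_1 acts by ∂[p,q,r] = [q,r] − [p,r] + [p,q]. For instance
  ∂TWX = WX − TX + TW,
  ∂PTX = TX − PX + PT.
The resulting 27×18 matrix has rank 18, and its Smith normal form has invariant factors (1,1,1,1,1,1,1,1,1,1,1,1,1,1,1,1,1,2).

Reading off H_k = ker ∂_k / im ∂_{k+1}:

  H_0: rank C_0 − rank ∂_1 = 9 − 8 = 1, and the invariant factors of ∂_1 are all 1, so H_0 ≅ Z.
  H_1: rank ker ∂_1 − rank ∂_2 = (27 − 8) − 18 = 1, and ∂_2 has invariant factor 2 > 1, so H_1 ≅ Z ⊕ Z/2.
  H_2: rank ker ∂_2 − rank ∂_3 = (18 − 18) − 0 = 0, and there is no ∂_3, so H_2 ≅ 0.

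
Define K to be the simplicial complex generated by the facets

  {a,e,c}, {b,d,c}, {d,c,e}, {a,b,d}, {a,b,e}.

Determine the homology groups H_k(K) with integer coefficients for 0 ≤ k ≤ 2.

H_0 ≅ Z,  H_1 ≅ Z,  H_2 = 0.

K has 5 vertices, 10 edges, 5 triangles.
rank ∂_0 = 0, rank ∂_1 = 4 ⇒ b_0 = 5 − 0 − 4 = 1; all invariant factors of ∂_1 are 1 so no torsion. So H_0 = Z.
rank ∂_1 = 4, rank ∂_2 = 5 ⇒ b_1 = 10 − 4 − 5 = 1; all invariant factors of ∂_2 are 1 so no torsion. So H_1 = Z.
rank ∂_2 = 5, rank ∂_3 = 0 ⇒ b_2 = 5 − 5 − 0 = 0. So H_2 = 0.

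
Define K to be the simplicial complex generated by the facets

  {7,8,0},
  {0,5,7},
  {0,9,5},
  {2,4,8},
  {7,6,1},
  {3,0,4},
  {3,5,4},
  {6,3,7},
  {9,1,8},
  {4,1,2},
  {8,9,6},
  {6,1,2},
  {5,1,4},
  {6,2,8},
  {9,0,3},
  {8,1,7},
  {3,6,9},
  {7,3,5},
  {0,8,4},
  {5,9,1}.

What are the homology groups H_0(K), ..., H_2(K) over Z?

H_0 = Z,  H_1 = Z ⊕ Z/2,  H_2 = 0.

Fix the vertex order 0 < 1 < 2 < 3 < 4 < 5 < 6 < 7 < 8 < 9 and write every simplex with vertices in increasing order. Then dim K = 2 and the simplices of K are:

  0-simplices (10): [0], [1], [2], [3], [4], [5], [6], [7], [8], [9]
  1-simplices (30): (30 of them)
  2-simplices (20): (20 of them)

giving chain groups C_0 ≅ Z^10, C_1 ≅ Z^30, C_2 ≅ Z^20.

Boundary ∂_1: C_1 → C_0 is given by ∂[p,q] = [q] − [p]. For instance
  ∂[5,7] = [7] − [5].
This gives a 10×30 integer matrix of rank 9; reducing to Smith normal form yields diagonal entries (1,1,1,1,1,1,1,1,1).

Boundary ∂_2: C_2 → C_1 maps a triangle to the signed sum of its edges. For instance
  ∂[1,6,7] = [6,7] − [1,7] + [1,6],
  ∂[0,5,9] = [5,9] − [0,9] + [0,5].
The resulting 30×20 matrix has rank 20, and its Smith normal form has invariant factors (1,1,1,1,1,1,1,1,1,1,1,1,1,1,1,1,1,1,1,2).

From H_k ≅ ker(∂_k) / im(∂_{k+1}) we obtain:

  H_0: rank C_0 − rank ∂_1 = 10 − 9 = 1, and the invariant factors of ∂_1 are all 1, so H_0 ≅ Z.
  H_1: rank ker ∂_1 − rank ∂_2 = (30 − 9) − 20 = 1, and ∂_2 has invariant factor 2 > 1, so H_1 ≅ Z ⊕ Z/2.
  H_2: rank ker ∂_2 − rank ∂_3 = (20 − 20) − 0 = 0, and there is no ∂_3, so H_2 ≅ 0.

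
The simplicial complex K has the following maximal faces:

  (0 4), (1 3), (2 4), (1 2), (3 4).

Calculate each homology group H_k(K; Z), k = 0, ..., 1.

Fix the vertex order 0 < 1 < 2 < 3 < 4 and write every simplex with vertices in increasing order. Then dim K = 1 and the simplices of K are:

  0-simplices (5): [0], [1], [2], [3], [4]
  1-simplices (5): [0,4], [1,2], [1,3], [2,4], [3,4]

giving chain groups C_0 ≅ Z^5, C_1 ≅ Z^5.

Boundary ∂_1: C_1 → C_0 is given by ∂[p,q] = [q] − [p].
This gives a 5×5 integer matrix of rank 4; reducing to Smith normal form yields diagonal entries (1,1,1,1).

Reading off H_k = ker ∂_k / im ∂_{k+1}:

  H_0: rank C_0 − rank ∂_1 = 5 − 4 = 1, and the invariant factors of ∂_1 are all 1, so H_0 = Z.
  H_1: rank ker ∂_1 − rank ∂_2 = (5 − 4) − 0 = 1, and there is no ∂_2, so H_1 = Z.

As a check, the Euler characteristic is 5 − 5 = 0, which agrees with 1 − 1 = 0.

H_0 ≅ Z,  H_1 ≅ Z.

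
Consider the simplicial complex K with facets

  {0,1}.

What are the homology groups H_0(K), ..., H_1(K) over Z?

Fix the vertex order 0 < 1 and write every simplex with vertices in increasing order. Then dim K = 1 and the simplices of K are:

  0-simplices (2): [0], [1]
  1-simplices (1): [0,1]

so the chain groups are C_0 ≅ Z^2, C_1 ≅ Z^1.

The boundary map ∂_1: C_1 → C_0 sends each edge [p,q] (with p < q) to q − p. For instance
  ∂[0,1] = [1] − [0].
This gives a 2×1 integer matrix of rank 1; reducing to Smith normal form yields diagonal entries (1).

Now H_k = ker ∂_k / im ∂_{k+1}, so:

  H_0: rank C_0 − rank ∂_1 = 2 − 1 = 1, and the invariant factors of ∂_1 are all 1, so H_0 ≅ Z.
  H_1: rank ker ∂_1 − rank ∂_2 = (1 − 1) − 0 = 0, and there is no ∂_2, so H_1 ≅ 0.

As a check, the Euler characteristic is 2 − 1 = 1, which agrees with 1 − 0 = 1.

H_0 ≅ Z,  H_1 = 0.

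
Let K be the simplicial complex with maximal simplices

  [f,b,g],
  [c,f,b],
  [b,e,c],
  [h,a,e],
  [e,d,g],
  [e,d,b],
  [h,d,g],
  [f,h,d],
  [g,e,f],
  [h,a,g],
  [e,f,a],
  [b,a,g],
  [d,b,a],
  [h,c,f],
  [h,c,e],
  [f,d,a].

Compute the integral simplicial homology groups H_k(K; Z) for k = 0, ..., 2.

We work with the vertex ordering a < b < c < d < e < f < g < h. The simplices of K, each written with vertices in increasing order, are:

  0-simplices (8): a, b, c, d, e, f, g, h
  1-simplices (24): ab, ad, ae, af, ag, ah, bc, bd, be, bf, bg, ce, cf, ch, de, df, dg, dh, ef, eg, eh, fg, fh, gh
  2-simplices (16): abd, abg, adf, aef, aeh, agh, bce, bcf, bde, bfg, ceh, cfh, deg, dfh, dgh, efg

so the chain groups are C_0 ≅ Z^8, C_1 ≅ Z^24, C_2 ≅ Z^16.

Boundary ∂_1: C_1 → C_0 maps an edge to its endpoints' difference, ∂[p,q] = q − p.
The 8×24 boundary matrix has rank 7 and Smith normal form diag(1,1,1,1,1,1,1).

Boundary ∂_2: C_2 → C_1 sends each 2-simplex [p,q,r] to [q,r] − [p,r] + [p,q]. For instance
  ∂efg = fg − eg + ef,
  ∂cfh = fh − ch + cf.
This gives a 24×16 integer matrix of rank 15; reducing to Smith normal form yields diagonal entries (1,1,1,1,1,1,1,1,1,1,1,1,1,1,1).

Computing H_k = (kernel of ∂_k) / (image of ∂_{k+1}):

  H_0: rank C_0 − rank ∂_1 = 8 − 7 = 1, and the invariant factors of ∂_1 are all 1, so H_0 ≅ Z.
  H_1: rank ker ∂_1 − rank ∂_2 = (24 − 7) − 15 = 2, and the invariant factors of ∂_2 are all 1, so H_1 ≅ Z^2.
  H_2: rank ker ∂_2 − rank ∂_3 = (16 − 15) − 0 = 1, and there is no ∂_3, so H_2 ≅ Z.

As a check, the Euler characteristic is 8 − 24 + 16 = 0, which agrees with 1 − 2 + 1 = 0.

H_0 = Z,  H_1 = Z^2,  H_2 = Z.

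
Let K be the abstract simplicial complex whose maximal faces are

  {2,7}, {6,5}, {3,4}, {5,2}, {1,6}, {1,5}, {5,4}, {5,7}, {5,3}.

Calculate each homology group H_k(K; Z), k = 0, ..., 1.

Take the total order 1 < 2 < 3 < 4 < 5 < 6 < 7 on the vertex set. Then K (dimension 1) consists of the simplices:

  0-simplices (7): [1], [2], [3], [4], [5], [6], [7]
  1-simplices (9): [1,5], [1,6], [2,5], [2,7], [3,4], [3,5], [4,5], [5,6], [5,7]

giving chain groups C_0 ≅ Z^7, C_1 ≅ Z^9.

Boundary ∂_1: C_1 → C_0 is given by ∂[p,q] = [q] − [p].
This gives a 7×9 integer matrix of rank 6; reducing to Smith normal form yields diagonal entries (1,1,1,1,1,1).

From H_k ≅ ker(∂_k) / im(∂_{k+1}) we obtain:

  H_0: rank C_0 − rank ∂_1 = 7 − 6 = 1, and the invariant factors of ∂_1 are all 1, so H_0 ≅ Z.
  H_1: rank ker ∂_1 − rank ∂_2 = (9 − 6) − 0 = 3, and there is no ∂_2, so H_1 ≅ Z^3.

H_0 ≅ Z,  H_1 ≅ Z^3.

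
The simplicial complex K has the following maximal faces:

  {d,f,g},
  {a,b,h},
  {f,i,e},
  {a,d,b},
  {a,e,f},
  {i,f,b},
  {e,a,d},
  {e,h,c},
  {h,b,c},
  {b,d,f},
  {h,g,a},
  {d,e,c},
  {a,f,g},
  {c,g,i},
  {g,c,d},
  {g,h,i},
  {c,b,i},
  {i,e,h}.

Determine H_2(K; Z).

K has 9 vertices, 27 edges, 18 triangles.
rank ∂_2 = 18, rank ∂_3 = 0 ⇒ b_2 = 18 − 18 − 0 = 0. So H_2 = 0.

H_2 ≅ 0.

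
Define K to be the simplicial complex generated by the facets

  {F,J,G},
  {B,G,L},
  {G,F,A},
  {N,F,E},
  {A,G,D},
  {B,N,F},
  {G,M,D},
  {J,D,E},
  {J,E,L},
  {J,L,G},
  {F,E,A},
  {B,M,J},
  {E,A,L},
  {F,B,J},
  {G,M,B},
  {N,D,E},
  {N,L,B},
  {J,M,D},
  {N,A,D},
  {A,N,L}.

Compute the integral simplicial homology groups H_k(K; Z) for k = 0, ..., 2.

Take the total order A < B < D < E < F < G < J < L < M < N on the vertex set. Then K (dimension 2) consists of the simplices:

  0-simplices (10): A, B, D, E, F, G, J, L, M, N
  1-simplices (30): AD, AE, AF, AG, AL, AN, BF, BG, BJ, BL, BM, BN, DE, DG, DJ, DM, DN, EF, EJ, EL, EN, FG, FJ, FN, GJ, GL, GM, JL, JM, LN
  2-simplices (20): ADG, ADN, AEF, AEL, AFG, ALN, BFJ, BFN, BGL, BGM, BJM, BLN, DEJ, DEN, DGM, DJM, EFN, EJL, FGJ, GJL

Hence C_0 ≅ Z^10, C_1 ≅ Z^30, C_2 ≅ Z^20.

The boundary map ∂_1: C_1 → C_0 is given by ∂[p,q] = [q] − [p]. For instance
  ∂AL = L − A.
The resulting 10×30 matrix has rank 9, and its Smith normal form has invariant factors (1,1,1,1,1,1,1,1,1).

∂_2: C_2 → C_1 sends each 2-simplex [p,q,r] to [q,r] − [p,r] + [p,q]. For instance
  ∂BJM = JM − BM + BJ,
  ∂BGL = GL − BL + BG.
The 30×20 boundary matrix has rank 20 and Smith normal form diag(1,1,1,1,1,1,1,1,1,1,1,1,1,1,1,1,1,1,1,2).

Now H_k = ker ∂_k / im ∂_{k+1}, so:

  H_0: rank C_0 − rank ∂_1 = 10 − 9 = 1, and the invariant factors of ∂_1 are all 1, so H_0 = Z.
  H_1: rank ker ∂_1 − rank ∂_2 = (30 − 9) − 20 = 1, and ∂_2 has invariant factor 2 > 1, so H_1 = Z ⊕ Z/2.
  H_2: rank ker ∂_2 − rank ∂_3 = (20 − 20) − 0 = 0, and there is no ∂_3, so H_2 = 0.

As a check, the Euler characteristic is 10 − 30 + 20 = 0, which agrees with 1 − 1 + 0 = 0.

H_0 ≅ Z,  H_1 ≅ Z ⊕ Z/2,  H_2 = 0.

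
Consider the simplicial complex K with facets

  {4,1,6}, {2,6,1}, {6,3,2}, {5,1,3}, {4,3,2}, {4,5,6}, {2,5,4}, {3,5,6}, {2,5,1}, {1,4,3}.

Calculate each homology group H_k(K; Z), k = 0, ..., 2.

H_0 ≅ Z,  H_1 ≅ Z_2,  H_2 = 0.

Order the vertices as 1 < 2 < 3 < 4 < 5 < 6. Listing each simplex with vertices in this order, K has dimension 2 with simplices:

  0-simplices (6): [1], [2], [3], [4], [5], [6]
  1-simplices (15): [1,2], [1,3], [1,4], [1,5], [1,6], [2,3], [2,4], [2,5], [2,6], [3,4], [3,5], [3,6], [4,5], [4,6], [5,6]
  2-simplices (10): [1,2,5], [1,2,6], [1,3,4], [1,3,5], [1,4,6], [2,3,4], [2,3,6], [2,4,5], [3,5,6], [4,5,6]

Hence C_0 ≅ Z^6, C_1 ≅ Z^15, C_2 ≅ Z^10.

Boundary ∂_1: C_1 → C_0 maps an edge to its endpoints' difference, ∂[p,q] = q − p. For instance
  ∂[1,3] = [3] − [1].
The 6×15 boundary matrix has rank 5 and Smith normal form diag(1,1,1,1,1).

Boundary ∂_2: C_2 → C_1 acts by ∂[p,q,r] = [q,r] − [p,r] + [p,q]. For instance
  ∂[1,2,5] = [2,5] − [1,5] + [1,2],
  ∂[3,5,6] = [5,6] − [3,6] + [3,5].
This gives a 15×10 integer matrix of rank 10; reducing to Smith normal form yields diagonal entries (1,1,1,1,1,1,1,1,1,2).

Now H_k = ker ∂_k / im ∂_{k+1}, so:

  H_0: rank C_0 − rank ∂_1 = 6 − 5 = 1, and the invariant factors of ∂_1 are all 1, so H_0 = Z.
  H_1: rank ker ∂_1 − rank ∂_2 = (15 − 5) − 10 = 0, and ∂_2 has invariant factor 2 > 1, so H_1 = Z_2.
  H_2: rank ker ∂_2 − rank ∂_3 = (10 − 10) − 0 = 0, and there is no ∂_3, so H_2 = 0.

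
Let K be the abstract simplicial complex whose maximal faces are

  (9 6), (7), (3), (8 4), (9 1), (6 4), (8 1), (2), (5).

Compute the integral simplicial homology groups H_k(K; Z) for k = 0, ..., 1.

H_0 = Z^5,  H_1 = Z.

Fix the vertex order 1 < 2 < 3 < 4 < 5 < 6 < 7 < 8 < 9 and write every simplex with vertices in increasing order. Then dim K = 1 and the simplices of K are:

  0-simplices (9): [1], [2], [3], [4], [5], [6], [7], [8], [9]
  1-simplices (5): [1,8], [1,9], [4,6], [4,8], [6,9]

giving chain groups C_0 ≅ Z^9, C_1 ≅ Z^5.

The boundary map ∂_1: C_1 → C_0 is given by ∂[p,q] = [q] − [p].
The resulting 9×5 matrix has rank 4, and its Smith normal form has invariant factors (1,1,1,1).

Now H_k = ker ∂_k / im ∂_{k+1}, so:

  H_0: rank C_0 − rank ∂_1 = 9 − 4 = 5, and the invariant factors of ∂_1 are all 1, so H_0 ≅ Z^5.
  H_1: rank ker ∂_1 − rank ∂_2 = (5 − 4) − 0 = 1, and there is no ∂_2, so H_1 ≅ Z.

As a check, the Euler characteristic is 9 − 5 = 4, which agrees with 5 − 1 = 4.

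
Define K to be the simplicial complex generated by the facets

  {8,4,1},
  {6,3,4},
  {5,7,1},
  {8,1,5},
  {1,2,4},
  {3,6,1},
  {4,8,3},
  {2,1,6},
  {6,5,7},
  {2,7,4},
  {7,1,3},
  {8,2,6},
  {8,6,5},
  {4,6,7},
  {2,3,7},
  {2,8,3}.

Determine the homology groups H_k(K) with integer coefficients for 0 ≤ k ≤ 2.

Order the vertices as 1 < 2 < 3 < 4 < 5 < 6 < 7 < 8. Listing each simplex with vertices in this order, K has dimension 2 with simplices:

  0-simplices (8): [1], [2], [3], [4], [5], [6], [7], [8]
  1-simplices (24): (24 of them)
  2-simplices (16): [1,2,4], [1,2,6], [1,3,6], [1,3,7], [1,4,8], [1,5,7], [1,5,8], [2,3,7], [2,3,8], [2,4,7], [2,6,8], [3,4,6], [3,4,8], [4,6,7], [5,6,7], [5,6,8]

so the chain groups are C_0 ≅ Z^8, C_1 ≅ Z^24, C_2 ≅ Z^16.

Boundary ∂_1: C_1 → C_0 maps an edge to its endpoints' difference, ∂[p,q] = q − p. For instance
  ∂[6,8] = [8] − [6].
The resulting 8×24 matrix has rank 7, and its Smith normal form has invariant factors (1,1,1,1,1,1,1).

∂_2: C_2 → C_1 sends each 2-simplex [p,q,r] to [q,r] − [p,r] + [p,q]. For instance
  ∂[1,2,4] = [2,4] − [1,4] + [1,2],
  ∂[2,3,8] = [3,8] − [2,8] + [2,3].
This gives a 24×16 integer matrix of rank 15; reducing to Smith normal form yields diagonal entries (1,1,1,1,1,1,1,1,1,1,1,1,1,1,1).

Computing H_k = (kernel of ∂_k) / (image of ∂_{k+1}):

  H_0: rank C_0 − rank ∂_1 = 8 − 7 = 1, and the invariant factors of ∂_1 are all 1, so H_0 ≅ Z.
  H_1: rank ker ∂_1 − rank ∂_2 = (24 − 7) − 15 = 2, and the invariant factors of ∂_2 are all 1, so H_1 ≅ Z^2.
  H_2: rank ker ∂_2 − rank ∂_3 = (16 − 15) − 0 = 1, and there is no ∂_3, so H_2 ≅ Z.

As a check, the Euler characteristic is 8 − 24 + 16 = 0, which agrees with 1 − 2 + 1 = 0.

H_0 ≅ Z,  H_1 ≅ Z^2,  H_2 ≅ Z.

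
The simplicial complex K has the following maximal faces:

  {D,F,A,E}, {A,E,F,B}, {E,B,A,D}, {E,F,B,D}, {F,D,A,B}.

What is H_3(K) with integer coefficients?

Order the vertices as A < B < D < E < F. Listing each simplex with vertices in this order, K has dimension 3 with simplices:

  0-simplices (5): A, B, D, E, F
  1-simplices (10): AB, AD, AE, AF, BD, BE, BF, DE, DF, EF
  2-simplices (10): ABD, ABE, ABF, ADE, ADF, AEF, BDE, BDF, BEF, DEF
  3-simplices (5): ABDE, ABDF, ABEF, ADEF, BDEF

giving chain groups C_0 ≅ Z^5, C_1 ≅ Z^10, C_2 ≅ Z^10, C_3 ≅ Z^5.

Boundary ∂_1: C_1 → C_0 sends each edge [p,q] (with p < q) to q − p. For instance
  ∂DF = F − D.
As a 5×10 matrix over Z this has rank 4, with invariant factors (1,1,1,1).

Boundary ∂_2: C_2 → C_1 maps a triangle to the signed sum of its edges. For instance
  ∂ABE = BE − AE + AB,
  ∂ADE = DE − AE + AD.
As a 10×10 matrix over Z this has rank 6, with invariant factors (1,1,1,1,1,1).

Boundary ∂_3: C_3 → C_2 sends each 3-simplex σ to the alternating sum Σ_i (−1)^i (σ with its i-th vertex removed). For instance
  ∂ADEF = DEF − AEF + ADF − ADE,
  ∂ABDF = BDF − ADF + ABF − ABD.
This gives a 10×5 integer matrix of rank 4; reducing to Smith normal form yields diagonal entries (1,1,1,1).

Reading off H_k = ker ∂_k / im ∂_{k+1}:

  H_3: rank ker ∂_3 − rank ∂_4 = (5 − 4) − 0 = 1, and there is no ∂_4, so H_3 = Z.

(K is a triangulation of the 3-sphere S^3.)

H_3 = Z.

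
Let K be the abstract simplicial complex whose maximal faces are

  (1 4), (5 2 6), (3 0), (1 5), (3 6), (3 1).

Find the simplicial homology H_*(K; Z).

H_0 ≅ Z,  H_1 ≅ Z,  H_2 = 0.

Order the vertices as 0 < 1 < 2 < 3 < 4 < 5 < 6. Listing each simplex with vertices in this order, K has dimension 2 with simplices:

  0-simplices (7): [0], [1], [2], [3], [4], [5], [6]
  1-simplices (8): [0,3], [1,3], [1,4], [1,5], [2,5], [2,6], [3,6], [5,6]
  2-simplices (1): [2,5,6]

Hence C_0 ≅ Z^7, C_1 ≅ Z^8, C_2 ≅ Z^1.

∂_1: C_1 → C_0 is given by ∂[p,q] = [q] − [p].
The resulting 7×8 matrix has rank 6, and its Smith normal form has invariant factors (1,1,1,1,1,1).

The boundary map ∂_2: C_2 → C_1 maps a triangle to the signed sum of its edges. For instance
  ∂[2,5,6] = [5,6] − [2,6] + [2,5].
The 8×1 boundary matrix has rank 1 and Smith normal form diag(1).

Computing H_k = (kernel of ∂_k) / (image of ∂_{k+1}):

  H_0: rank C_0 − rank ∂_1 = 7 − 6 = 1, and the invariant factors of ∂_1 are all 1, so H_0 = Z.
  H_1: rank ker ∂_1 − rank ∂_2 = (8 − 6) − 1 = 1, and the invariant factors of ∂_2 are all 1, so H_1 = Z.
  H_2: rank ker ∂_2 − rank ∂_3 = (1 − 1) − 0 = 0, and there is no ∂_3, so H_2 = 0.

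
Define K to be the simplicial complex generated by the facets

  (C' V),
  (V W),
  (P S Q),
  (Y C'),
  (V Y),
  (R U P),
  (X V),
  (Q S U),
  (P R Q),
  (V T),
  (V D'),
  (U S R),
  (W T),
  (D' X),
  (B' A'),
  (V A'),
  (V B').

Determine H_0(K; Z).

K has 14 vertices, 22 edges, 5 triangles.
rank ∂_0 = 0, rank ∂_1 = 12 ⇒ b_0 = 14 − 0 − 12 = 2; all invariant factors of ∂_1 are 1 so no torsion. So H_0 = Z^2.

H_0 ≅ Z^2.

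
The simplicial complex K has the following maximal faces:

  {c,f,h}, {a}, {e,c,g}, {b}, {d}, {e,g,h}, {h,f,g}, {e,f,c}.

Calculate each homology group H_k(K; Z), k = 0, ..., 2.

Order the vertices as a < b < c < d < e < f < g < h. Listing each simplex with vertices in this order, K has dimension 2 with simplices:

  0-simplices (8): a, b, c, d, e, f, g, h
  1-simplices (10): ce, cf, cg, ch, ef, eg, eh, fg, fh, gh
  2-simplices (5): cef, ceg, cfh, egh, fgh

so the chain groups are C_0 ≅ Z^8, C_1 ≅ Z^10, C_2 ≅ Z^5.

Boundary ∂_1: C_1 → C_0 is given by ∂[p,q] = [q] − [p].
As a 8×10 matrix over Z this has rank 4, with invariant factors (1,1,1,1).

Boundary ∂_2: C_2 → C_1 acts by ∂[p,q,r] = [q,r] − [p,r] + [p,q]. For instance
  ∂cef = ef − cf + ce,
  ∂egh = gh − eh + eg.
This gives a 10×5 integer matrix of rank 5; reducing to Smith normal form yields diagonal entries (1,1,1,1,1).

Computing H_k = (kernel of ∂_k) / (image of ∂_{k+1}):

  H_0: rank C_0 − rank ∂_1 = 8 − 4 = 4, and the invariant factors of ∂_1 are all 1, so H_0 = Z^4.
  H_1: rank ker ∂_1 − rank ∂_2 = (10 − 4) − 5 = 1, and the invariant factors of ∂_2 are all 1, so H_1 = Z.
  H_2: rank ker ∂_2 − rank ∂_3 = (5 − 5) − 0 = 0, and there is no ∂_3, so H_2 = 0.

As a check, the Euler characteristic is 8 − 10 + 5 = 3, which agrees with 4 − 1 + 0 = 3.

H_0 ≅ Z^4,  H_1 ≅ Z,  H_2 = 0.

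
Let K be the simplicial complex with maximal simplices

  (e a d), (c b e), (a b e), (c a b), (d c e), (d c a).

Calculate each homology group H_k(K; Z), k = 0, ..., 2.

Order the vertices as a < b < c < d < e. Listing each simplex with vertices in this order, K has dimension 2 with simplices:

  0-simplices (5): a, b, c, d, e
  1-simplices (9): ab, ac, ad, ae, bc, be, cd, ce, de
  2-simplices (6): abc, abe, acd, ade, bce, cde

Hence C_0 ≅ Z^5, C_1 ≅ Z^9, C_2 ≅ Z^6.

∂_1: C_1 → C_0 maps an edge to its endpoints' difference, ∂[p,q] = q − p.
The resulting 5×9 matrix has rank 4, and its Smith normal form has invariant factors (1,1,1,1).

∂_2: C_2 → C_1 maps a triangle to the signed sum of its edges. For instance
  ∂ade = de − ae + ad,
  ∂cde = de − ce + cd.
The 9×6 boundary matrix has rank 5 and Smith normal form diag(1,1,1,1,1).

Now H_k = ker ∂_k / im ∂_{k+1}, so:

  H_0: rank C_0 − rank ∂_1 = 5 − 4 = 1, and the invariant factors of ∂_1 are all 1, so H_0 = Z.
  H_1: rank ker ∂_1 − rank ∂_2 = (9 − 4) − 5 = 0, and the invariant factors of ∂_2 are all 1, so H_1 = 0.
  H_2: rank ker ∂_2 − rank ∂_3 = (6 − 5) − 0 = 1, and there is no ∂_3, so H_2 = Z.

H_0 = Z,  H_1 = 0,  H_2 = Z.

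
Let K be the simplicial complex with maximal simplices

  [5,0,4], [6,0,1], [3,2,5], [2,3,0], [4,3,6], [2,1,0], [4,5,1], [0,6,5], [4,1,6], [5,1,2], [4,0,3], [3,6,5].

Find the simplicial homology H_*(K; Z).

H_0 ≅ Z,  H_1 ≅ Z/2,  H_2 = 0.

Fix the vertex order 0 < 1 < 2 < 3 < 4 < 5 < 6 and write every simplex with vertices in increasing order. Then dim K = 2 and the simplices of K are:

  0-simplices (7): [0], [1], [2], [3], [4], [5], [6]
  1-simplices (18): [0,1], [0,2], [0,3], [0,4], [0,5], [0,6], [1,2], [1,4], [1,5], [1,6], [2,3], [2,5], [3,4], [3,5], [3,6], [4,5], [4,6], [5,6]
  2-simplices (12): [0,1,2], [0,1,6], [0,2,3], [0,3,4], [0,4,5], [0,5,6], [1,2,5], [1,4,5], [1,4,6], [2,3,5], [3,4,6], [3,5,6]

Hence C_0 ≅ Z^7, C_1 ≅ Z^18, C_2 ≅ Z^12.

Boundary ∂_1: C_1 → C_0 is given by ∂[p,q] = [q] − [p]. For instance
  ∂[1,2] = [2] − [1].
As a 7×18 matrix over Z this has rank 6, with invariant factors (1,1,1,1,1,1).

∂_2: C_2 → C_1 acts by ∂[p,q,r] = [q,r] − [p,r] + [p,q]. For instance
  ∂[0,3,4] = [3,4] − [0,4] + [0,3],
  ∂[1,4,5] = [4,5] − [1,5] + [1,4].
The resulting 18×12 matrix has rank 12, and its Smith normal form has invariant factors (1,1,1,1,1,1,1,1,1,1,1,2).

Now H_k = ker ∂_k / im ∂_{k+1}, so:

  H_0: rank C_0 − rank ∂_1 = 7 − 6 = 1, and the invariant factors of ∂_1 are all 1, so H_0 ≅ Z.
  H_1: rank ker ∂_1 − rank ∂_2 = (18 − 6) − 12 = 0, and ∂_2 has invariant factor 2 > 1, so H_1 ≅ Z/2.
  H_2: rank ker ∂_2 − rank ∂_3 = (12 − 12) − 0 = 0, and there is no ∂_3, so H_2 ≅ 0.

(K is a triangulation of the real projective plane RP^2.)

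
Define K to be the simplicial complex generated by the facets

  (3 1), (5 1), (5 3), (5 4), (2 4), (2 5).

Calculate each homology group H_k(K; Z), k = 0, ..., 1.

H_0 = Z,  H_1 = Z^2.

Take the total order 1 < 2 < 3 < 4 < 5 on the vertex set. Then K (dimension 1) consists of the simplices:

  0-simplices (5): [1], [2], [3], [4], [5]
  1-simplices (6): [1,3], [1,5], [2,4], [2,5], [3,5], [4,5]

giving chain groups C_0 ≅ Z^5, C_1 ≅ Z^6.

Boundary ∂_1: C_1 → C_0 is given by ∂[p,q] = [q] − [p]. For instance
  ∂[2,5] = [5] − [2].
The resulting 5×6 matrix has rank 4, and its Smith normal form has invariant factors (1,1,1,1).

Now H_k = ker ∂_k / im ∂_{k+1}, so:

  H_0: rank C_0 − rank ∂_1 = 5 − 4 = 1, and the invariant factors of ∂_1 are all 1, so H_0 = Z.
  H_1: rank ker ∂_1 − rank ∂_2 = (6 − 4) − 0 = 2, and there is no ∂_2, so H_1 = Z^2.

As a check, the Euler characteristic is 5 − 6 = -1, which agrees with 1 − 2 = -1.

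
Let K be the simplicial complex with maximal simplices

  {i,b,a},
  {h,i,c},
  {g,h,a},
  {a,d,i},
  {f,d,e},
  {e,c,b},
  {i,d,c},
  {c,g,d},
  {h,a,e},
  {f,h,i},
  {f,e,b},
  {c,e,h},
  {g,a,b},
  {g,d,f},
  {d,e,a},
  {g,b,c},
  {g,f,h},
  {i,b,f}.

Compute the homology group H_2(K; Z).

Fix the vertex order a < b < c < d < e < f < g < h < i and write every simplex with vertices in increasing order. Then dim K = 2 and the simplices of K are:

  0-simplices (9): a, b, c, d, e, f, g, h, i
  1-simplices (27): ab, ad, ae, ag, ah, ai, bc, be, bf, bg, bi, cd, ce, cg, ch, ci, de, df, dg, di, ef, eh, fg, fh, fi, gh, hi
  2-simplices (18): abg, abi, ade, adi, aeh, agh, bce, bcg, bef, bfi, cdg, cdi, ceh, chi, def, dfg, fgh, fhi

so the chain groups are C_0 ≅ Z^9, C_1 ≅ Z^27, C_2 ≅ Z^18.

The boundary map ∂_1: C_1 → C_0 sends each edge [p,q] (with p < q) to q − p. For instance
  ∂ag = g − a.
The resulting 9×27 matrix has rank 8, and its Smith normal form has invariant factors (1,1,1,1,1,1,1,1).

The boundary map ∂_2: C_2 → C_1 sends each 2-simplex [p,q,r] to [q,r] − [p,r] + [p,q]. For instance
  ∂def = ef − df + de,
  ∂chi = hi − ci + ch.
As a 27×18 matrix over Z this has rank 17, with invariant factors (1,1,1,1,1,1,1,1,1,1,1,1,1,1,1,1,1).

Now H_k = ker ∂_k / im ∂_{k+1}, so:

  H_2: rank ker ∂_2 − rank ∂_3 = (18 − 17) − 0 = 1, and there is no ∂_3, so H_2 = Z.

H_2 ≅ Z.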